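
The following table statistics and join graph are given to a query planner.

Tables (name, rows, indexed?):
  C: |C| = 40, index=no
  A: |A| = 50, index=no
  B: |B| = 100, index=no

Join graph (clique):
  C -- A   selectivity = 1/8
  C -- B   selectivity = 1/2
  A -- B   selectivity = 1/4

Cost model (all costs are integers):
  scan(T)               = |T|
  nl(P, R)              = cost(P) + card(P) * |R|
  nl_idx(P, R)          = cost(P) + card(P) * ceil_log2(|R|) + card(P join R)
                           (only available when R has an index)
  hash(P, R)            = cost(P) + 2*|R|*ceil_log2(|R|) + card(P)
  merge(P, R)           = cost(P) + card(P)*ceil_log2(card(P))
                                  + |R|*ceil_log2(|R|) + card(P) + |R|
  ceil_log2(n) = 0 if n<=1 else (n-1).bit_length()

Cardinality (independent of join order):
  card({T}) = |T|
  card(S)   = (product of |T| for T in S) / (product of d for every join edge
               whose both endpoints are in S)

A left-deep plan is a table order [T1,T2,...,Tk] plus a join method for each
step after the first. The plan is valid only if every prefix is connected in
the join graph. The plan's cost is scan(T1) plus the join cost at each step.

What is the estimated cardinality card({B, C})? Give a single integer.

Tables in S: B(100), C(40)
Edges inside S: C-B(d=2)
numerator = 100 * 40 = 4000
denominator = 2 = 2
card(S) = 4000 / 2 = 2000

2000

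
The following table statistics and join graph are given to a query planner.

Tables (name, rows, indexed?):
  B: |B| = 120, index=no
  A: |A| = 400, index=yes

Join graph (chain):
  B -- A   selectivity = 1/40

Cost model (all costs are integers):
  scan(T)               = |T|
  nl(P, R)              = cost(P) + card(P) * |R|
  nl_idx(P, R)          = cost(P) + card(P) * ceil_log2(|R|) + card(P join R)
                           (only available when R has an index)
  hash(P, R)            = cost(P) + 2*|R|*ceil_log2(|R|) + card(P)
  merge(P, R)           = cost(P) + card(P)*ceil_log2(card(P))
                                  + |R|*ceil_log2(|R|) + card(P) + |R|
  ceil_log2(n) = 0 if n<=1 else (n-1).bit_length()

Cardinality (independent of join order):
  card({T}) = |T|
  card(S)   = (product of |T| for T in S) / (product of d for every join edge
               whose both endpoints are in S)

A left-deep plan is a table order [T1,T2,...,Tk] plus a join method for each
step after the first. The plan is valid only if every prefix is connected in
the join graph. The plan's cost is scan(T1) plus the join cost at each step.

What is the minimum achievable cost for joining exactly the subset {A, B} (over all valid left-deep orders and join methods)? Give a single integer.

2400

Selinger DP over subsets of {A,B}:
  {B}: scan cost=120, card=120
  {A}: scan cost=400, card=400
  {AB}: card=1200; try (A,nl_idx)→2400, (B,hash)→2480, (A,merge)→5080, (B,merge)→5360, (A,hash)→7440, (A,nl)→48120 …(+1); best=2400 via (A,nl_idx)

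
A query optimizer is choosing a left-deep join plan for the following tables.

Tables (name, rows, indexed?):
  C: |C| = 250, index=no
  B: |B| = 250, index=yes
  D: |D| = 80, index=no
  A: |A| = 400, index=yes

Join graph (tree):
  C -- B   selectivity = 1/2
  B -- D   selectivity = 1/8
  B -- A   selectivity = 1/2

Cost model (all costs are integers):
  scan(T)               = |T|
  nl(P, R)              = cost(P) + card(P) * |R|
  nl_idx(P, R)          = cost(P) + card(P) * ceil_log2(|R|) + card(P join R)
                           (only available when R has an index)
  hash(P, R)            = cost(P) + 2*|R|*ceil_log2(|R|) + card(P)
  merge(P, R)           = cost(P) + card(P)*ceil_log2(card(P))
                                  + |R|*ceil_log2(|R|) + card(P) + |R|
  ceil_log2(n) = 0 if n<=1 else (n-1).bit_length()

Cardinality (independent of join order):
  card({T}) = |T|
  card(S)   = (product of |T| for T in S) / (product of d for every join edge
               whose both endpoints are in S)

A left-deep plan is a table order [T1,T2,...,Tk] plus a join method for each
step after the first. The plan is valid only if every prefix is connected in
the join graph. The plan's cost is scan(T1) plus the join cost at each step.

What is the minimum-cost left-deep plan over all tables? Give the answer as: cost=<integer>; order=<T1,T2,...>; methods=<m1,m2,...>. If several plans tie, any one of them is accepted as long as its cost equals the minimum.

cost=327820; order=B,D,C,A; methods=hash,hash,hash

Selinger DP (subsets sized 1..n):
  {C}: scan cost=250, card=250
  {B}: scan cost=250, card=250
  {D}: scan cost=80, card=80
  {A}: scan cost=400, card=400
  {BC}: card=31250; try (C,hash)→4500, (B,hash)→4500, (C,merge)→4750, (B,merge)→4750, (B,nl_idx)→33500, (C,nl)→62750 …(+1); best=4500 via (C,hash)
  {BD}: card=2500; try (D,hash)→1620, (B,merge)→2970, (D,merge)→3140, (B,nl_idx)→3220, (B,hash)→4160, (B,nl)→20080 …(+1); best=1620 via (D,hash)
  {AB}: card=50000; try (B,hash)→4800, (A,merge)→6500, (B,merge)→6650, (A,hash)→7700, (A,nl_idx)→52500, (B,nl_idx)→53600 …(+2); best=4800 via (B,hash)
  {BCD}: card=312500; try (C,hash)→8120, (C,merge)→36370, (D,hash)→36870, (D,merge)→505140, (C,nl)→626620, (D,nl)→2504500; best=8120 via (C,hash)
  {ABC}: card=6250000; try (A,hash)→42950, (C,hash)→58800, (A,merge)→508500, (C,merge)→857050, (A,nl_idx)→6535750, (A,nl)→12504500 …(+1); best=42950 via (A,hash)
  {ABD}: card=500000; try (A,hash)→11320, (A,merge)→38120, (D,hash)→55920, (A,nl_idx)→524120, (D,merge)→855440, (A,nl)→1001620 …(+1); best=11320 via (A,hash)
  {ABCD}: card=62500000; try (A,hash)→327820, (C,hash)→515320, (A,merge)→6262120, (D,hash)→6294070, (C,merge)→10013570, (A,nl_idx)→65320620 …(+4); best=327820 via (A,hash)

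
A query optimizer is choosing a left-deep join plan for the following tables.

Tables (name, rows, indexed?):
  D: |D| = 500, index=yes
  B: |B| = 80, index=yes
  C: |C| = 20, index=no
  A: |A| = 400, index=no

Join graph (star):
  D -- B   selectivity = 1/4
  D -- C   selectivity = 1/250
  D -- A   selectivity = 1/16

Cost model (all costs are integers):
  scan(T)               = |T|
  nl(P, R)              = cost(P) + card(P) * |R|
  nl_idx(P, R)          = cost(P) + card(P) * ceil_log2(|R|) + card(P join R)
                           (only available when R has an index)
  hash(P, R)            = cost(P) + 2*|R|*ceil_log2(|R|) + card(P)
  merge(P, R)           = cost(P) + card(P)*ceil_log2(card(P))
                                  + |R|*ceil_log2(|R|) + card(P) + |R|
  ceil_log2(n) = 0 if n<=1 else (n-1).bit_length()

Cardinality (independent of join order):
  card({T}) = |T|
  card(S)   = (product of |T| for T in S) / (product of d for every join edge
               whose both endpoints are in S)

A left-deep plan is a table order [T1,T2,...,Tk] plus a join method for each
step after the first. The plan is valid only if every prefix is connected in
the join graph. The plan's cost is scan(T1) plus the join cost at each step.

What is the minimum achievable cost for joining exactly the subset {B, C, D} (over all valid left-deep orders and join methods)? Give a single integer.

Selinger DP over subsets of {B,C,D}:
  {D}: scan cost=500, card=500
  {B}: scan cost=80, card=80
  {C}: scan cost=20, card=20
  {BD}: card=10000; try (B,hash)→2120, (D,merge)→5720, (B,merge)→6140, (D,hash)→9160, (D,nl_idx)→10800, (B,nl_idx)→14000 …(+2); best=2120 via (B,hash)
  {CD}: card=40; try (D,nl_idx)→240, (C,hash)→1200, (D,merge)→5140, (C,merge)→5620, (D,hash)→9040, (D,nl)→10020 …(+1); best=240 via (D,nl_idx)
  {BCD}: card=800; try (B,merge)→1160, (B,nl_idx)→1320, (B,hash)→1400, (B,nl)→3440, (C,hash)→12320, (C,merge)→152240 …(+1); best=1160 via (B,merge)

1160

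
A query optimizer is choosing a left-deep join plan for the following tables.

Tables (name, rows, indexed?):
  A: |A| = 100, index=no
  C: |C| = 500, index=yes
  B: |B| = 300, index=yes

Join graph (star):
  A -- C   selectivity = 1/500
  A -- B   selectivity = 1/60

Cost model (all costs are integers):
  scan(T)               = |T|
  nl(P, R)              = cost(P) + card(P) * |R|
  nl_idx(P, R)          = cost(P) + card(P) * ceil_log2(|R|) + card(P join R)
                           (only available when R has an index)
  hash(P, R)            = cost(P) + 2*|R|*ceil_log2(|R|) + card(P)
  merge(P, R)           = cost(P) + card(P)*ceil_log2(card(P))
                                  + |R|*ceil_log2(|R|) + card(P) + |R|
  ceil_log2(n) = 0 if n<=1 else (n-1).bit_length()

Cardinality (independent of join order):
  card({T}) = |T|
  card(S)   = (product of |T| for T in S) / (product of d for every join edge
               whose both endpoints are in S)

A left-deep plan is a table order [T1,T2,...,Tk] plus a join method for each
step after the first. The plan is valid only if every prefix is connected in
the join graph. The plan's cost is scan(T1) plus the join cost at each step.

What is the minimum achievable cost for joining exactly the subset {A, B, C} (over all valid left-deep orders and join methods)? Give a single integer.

Selinger DP over subsets of {A,B,C}:
  {A}: scan cost=100, card=100
  {C}: scan cost=500, card=500
  {B}: scan cost=300, card=300
  {AC}: card=100; try (C,nl_idx)→1100, (A,hash)→2400, (C,merge)→5900, (A,merge)→6300, (C,hash)→9200, (C,nl)→50100 …(+1); best=1100 via (C,nl_idx)
  {AB}: card=500; try (B,nl_idx)→1500, (A,hash)→2000, (B,merge)→3900, (A,merge)→4100, (B,hash)→5600, (B,nl)→30100 …(+1); best=1500 via (B,nl_idx)
  {ABC}: card=500; try (B,nl_idx)→2500, (B,merge)→4900, (C,nl_idx)→6500, (B,hash)→6600, (C,hash)→11000, (C,merge)→11500 …(+2); best=2500 via (B,nl_idx)

2500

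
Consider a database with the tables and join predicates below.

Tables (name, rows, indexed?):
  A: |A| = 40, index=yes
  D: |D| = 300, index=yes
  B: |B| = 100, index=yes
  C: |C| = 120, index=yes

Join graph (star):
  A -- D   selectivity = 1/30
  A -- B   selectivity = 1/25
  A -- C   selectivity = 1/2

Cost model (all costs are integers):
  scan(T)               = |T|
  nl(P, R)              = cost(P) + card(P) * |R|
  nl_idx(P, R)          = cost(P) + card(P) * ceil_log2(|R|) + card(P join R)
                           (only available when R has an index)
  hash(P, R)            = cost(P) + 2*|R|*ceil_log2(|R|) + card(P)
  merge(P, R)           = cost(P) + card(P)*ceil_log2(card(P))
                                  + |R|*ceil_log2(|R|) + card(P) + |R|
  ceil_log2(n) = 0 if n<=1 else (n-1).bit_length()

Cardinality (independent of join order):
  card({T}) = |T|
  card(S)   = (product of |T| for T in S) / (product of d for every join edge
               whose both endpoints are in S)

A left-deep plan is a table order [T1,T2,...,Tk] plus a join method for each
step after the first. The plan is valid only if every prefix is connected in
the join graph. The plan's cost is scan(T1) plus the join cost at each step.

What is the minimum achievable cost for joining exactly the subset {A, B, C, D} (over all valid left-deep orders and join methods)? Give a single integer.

5880

Selinger DP over subsets of {A,B,C,D}:
  {A}: scan cost=40, card=40
  {D}: scan cost=300, card=300
  {B}: scan cost=100, card=100
  {C}: scan cost=120, card=120
  {AD}: card=400; try (D,nl_idx)→800, (A,hash)→1080, (A,nl_idx)→2500, (D,merge)→3320, (A,merge)→3580, (D,hash)→5480 …(+2); best=800 via (D,nl_idx)
  {AB}: card=160; try (B,nl_idx)→480, (A,hash)→680, (A,nl_idx)→860, (B,merge)→1120, (A,merge)→1180, (B,hash)→1480 …(+2); best=480 via (B,nl_idx)
  {AC}: card=2400; try (A,hash)→720, (C,merge)→1280, (A,merge)→1360, (C,hash)→1760, (C,nl_idx)→2720, (A,nl_idx)→3240 …(+2); best=720 via (A,hash)
  {ABD}: card=1600; try (B,hash)→2600, (D,nl_idx)→3520, (D,merge)→4920, (B,nl_idx)→5200, (B,merge)→5600, (D,hash)→6040 …(+2); best=2600 via (B,hash)
  {ACD}: card=24000; try (C,hash)→2880, (C,merge)→5760, (D,hash)→8520, (C,nl_idx)→27600, (D,merge)→34920, (D,nl_idx)→46320 …(+2); best=2880 via (C,hash)
  {ABC}: card=9600; try (C,hash)→2320, (C,merge)→2880, (B,hash)→4520, (C,nl_idx)→11200, (C,nl)→19680, (B,nl_idx)→27120 …(+2); best=2320 via (C,hash)
  {ABCD}: card=96000; try (C,hash)→5880, (D,hash)→17320, (C,merge)→22760, (B,hash)→28280, (C,nl_idx)→109800, (D,merge)→149320 …(+6); best=5880 via (C,hash)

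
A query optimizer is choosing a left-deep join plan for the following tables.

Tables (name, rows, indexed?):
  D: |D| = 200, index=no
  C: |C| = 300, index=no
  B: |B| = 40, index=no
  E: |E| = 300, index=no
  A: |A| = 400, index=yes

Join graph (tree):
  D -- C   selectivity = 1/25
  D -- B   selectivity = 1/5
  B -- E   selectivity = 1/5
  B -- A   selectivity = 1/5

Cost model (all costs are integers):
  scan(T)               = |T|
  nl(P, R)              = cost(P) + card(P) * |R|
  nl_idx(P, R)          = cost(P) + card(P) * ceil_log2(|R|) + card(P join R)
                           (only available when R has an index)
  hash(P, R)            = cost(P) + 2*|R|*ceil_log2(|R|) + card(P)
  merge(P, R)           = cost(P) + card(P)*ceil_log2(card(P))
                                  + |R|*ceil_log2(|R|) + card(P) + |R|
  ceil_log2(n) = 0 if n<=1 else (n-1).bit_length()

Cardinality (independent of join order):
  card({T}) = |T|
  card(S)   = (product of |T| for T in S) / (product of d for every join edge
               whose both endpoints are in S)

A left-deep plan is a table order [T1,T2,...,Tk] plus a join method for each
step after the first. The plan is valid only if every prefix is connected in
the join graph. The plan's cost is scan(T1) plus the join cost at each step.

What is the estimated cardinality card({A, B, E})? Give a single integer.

192000

Tables in S: A(400), B(40), E(300)
Edges inside S: B-E(d=5), B-A(d=5)
numerator = 400 * 40 * 300 = 4800000
denominator = 5 * 5 = 25
card(S) = 4800000 / 25 = 192000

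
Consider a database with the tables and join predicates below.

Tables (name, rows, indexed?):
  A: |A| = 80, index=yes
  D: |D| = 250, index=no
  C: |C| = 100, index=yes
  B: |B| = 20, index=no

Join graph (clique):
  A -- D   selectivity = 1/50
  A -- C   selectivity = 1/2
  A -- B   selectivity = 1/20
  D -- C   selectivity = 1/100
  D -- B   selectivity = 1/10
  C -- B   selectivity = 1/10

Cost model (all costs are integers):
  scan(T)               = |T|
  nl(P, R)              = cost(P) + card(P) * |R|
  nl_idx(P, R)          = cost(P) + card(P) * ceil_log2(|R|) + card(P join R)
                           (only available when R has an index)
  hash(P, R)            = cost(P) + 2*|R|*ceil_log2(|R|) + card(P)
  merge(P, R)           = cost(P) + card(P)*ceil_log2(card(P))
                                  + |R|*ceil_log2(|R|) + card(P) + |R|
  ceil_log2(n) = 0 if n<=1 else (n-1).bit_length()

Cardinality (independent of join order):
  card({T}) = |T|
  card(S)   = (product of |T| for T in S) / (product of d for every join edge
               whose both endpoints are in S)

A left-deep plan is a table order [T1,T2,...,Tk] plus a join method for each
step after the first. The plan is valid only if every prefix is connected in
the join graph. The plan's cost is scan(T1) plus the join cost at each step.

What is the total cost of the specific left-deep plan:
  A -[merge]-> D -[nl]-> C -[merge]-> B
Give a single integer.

step 1: scan A: cost=80, card=80
step 2: join D via merge
    card(P join D) = 80*250/(50) = 400
    cost = 80 + 80*7 + 250*8 + 80 + 250 = 2970
step 3: join C via nl
    card(P join C) = 400*100/(2*100) = 200
    cost = 2970 + 400*100 = 42970
step 4: join B via merge
    card(P join B) = 200*20/(20*10*10) = 2
    cost = 42970 + 200*8 + 20*5 + 200 + 20 = 44890

44890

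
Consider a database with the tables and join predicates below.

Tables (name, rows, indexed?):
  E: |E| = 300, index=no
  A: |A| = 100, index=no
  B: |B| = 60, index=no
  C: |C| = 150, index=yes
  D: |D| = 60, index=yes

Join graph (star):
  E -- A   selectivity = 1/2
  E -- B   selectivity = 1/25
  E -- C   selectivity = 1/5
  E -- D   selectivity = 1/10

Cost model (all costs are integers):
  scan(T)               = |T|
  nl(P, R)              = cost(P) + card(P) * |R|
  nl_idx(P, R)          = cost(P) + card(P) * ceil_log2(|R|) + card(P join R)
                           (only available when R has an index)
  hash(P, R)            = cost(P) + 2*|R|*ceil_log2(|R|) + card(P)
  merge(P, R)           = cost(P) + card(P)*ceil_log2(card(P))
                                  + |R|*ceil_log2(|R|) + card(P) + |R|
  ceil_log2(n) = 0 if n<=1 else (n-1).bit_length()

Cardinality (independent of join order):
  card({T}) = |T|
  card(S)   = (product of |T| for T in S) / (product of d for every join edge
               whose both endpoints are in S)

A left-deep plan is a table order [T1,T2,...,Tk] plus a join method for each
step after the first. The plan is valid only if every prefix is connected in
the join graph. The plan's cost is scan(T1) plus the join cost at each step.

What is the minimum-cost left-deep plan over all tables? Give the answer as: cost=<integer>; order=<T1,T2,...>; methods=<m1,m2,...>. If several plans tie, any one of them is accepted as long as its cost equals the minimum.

Selinger DP (subsets sized 1..n):
  {E}: scan cost=300, card=300
  {A}: scan cost=100, card=100
  {B}: scan cost=60, card=60
  {C}: scan cost=150, card=150
  {D}: scan cost=60, card=60
  {AE}: card=15000; try (A,hash)→2000, (E,merge)→3900, (A,merge)→4100, (E,hash)→5600, (E,nl)→30100, (A,nl)→30300; best=2000 via (A,hash)
  {BE}: card=720; try (B,hash)→1320, (E,merge)→3480, (B,merge)→3720, (E,hash)→5520, (E,nl)→18060, (B,nl)→18300; best=1320 via (B,hash)
  {CE}: card=9000; try (C,hash)→3000, (E,merge)→4500, (C,merge)→4650, (E,hash)→5700, (C,nl_idx)→11700, (E,nl)→45150 …(+1); best=3000 via (C,hash)
  {DE}: card=1800; try (D,hash)→1320, (E,merge)→3480, (D,merge)→3720, (D,nl_idx)→3900, (E,hash)→5520, (E,nl)→18060 …(+1); best=1320 via (D,hash)
  {ABE}: card=36000; try (A,hash)→3440, (A,merge)→10040, (B,hash)→17720, (A,nl)→73320, (B,merge)→227420, (B,nl)→902000; best=3440 via (A,hash)
  {ACE}: card=450000; try (A,hash)→13400, (C,hash)→19400, (A,merge)→138800, (C,merge)→228350, (C,nl_idx)→572000, (A,nl)→903000 …(+1); best=13400 via (A,hash)
  {ADE}: card=90000; try (A,hash)→4520, (D,hash)→17720, (A,merge)→23720, (A,nl)→181320, (D,nl_idx)→182000, (D,merge)→227420 …(+1); best=4520 via (A,hash)
  {BCE}: card=21600; try (C,hash)→4440, (C,merge)→10590, (B,hash)→12720, (C,nl_idx)→28680, (C,nl)→109320, (B,merge)→138420 …(+1); best=4440 via (C,hash)
  {BDE}: card=4320; try (D,hash)→2760, (B,hash)→3840, (D,merge)→9660, (D,nl_idx)→9960, (B,merge)→23340, (D,nl)→44520 …(+1); best=2760 via (D,hash)
  {CDE}: card=54000; try (C,hash)→5520, (D,hash)→12720, (C,merge)→24270, (C,nl_idx)→69720, (D,nl_idx)→111000, (D,merge)→138420 …(+2); best=5520 via (C,hash)
  {ABCE}: card=1080000; try (A,hash)→27440, (C,hash)→41840, (A,merge)→350840, (B,hash)→464120, (C,merge)→616790, (C,nl_idx)→1371440 …(+4); best=27440 via (A,hash)
  {ABDE}: card=216000; try (A,hash)→8480, (D,hash)→40160, (A,merge)→64040, (B,hash)→95240, (A,nl)→434760, (D,nl_idx)→435440 …(+4); best=8480 via (A,hash)
  {ACDE}: card=2700000; try (A,hash)→60920, (C,hash)→96920, (D,hash)→464120, (A,merge)→924320, (C,merge)→1625870, (C,nl_idx)→3424520 …(+5); best=60920 via (A,hash)
  {BCDE}: card=129600; try (C,hash)→9480, (D,hash)→26760, (B,hash)→60240, (C,merge)→64590, (C,nl_idx)→166920, (D,nl_idx)→263640 …(+5); best=9480 via (C,hash)
  {ABCDE}: card=6480000; try (A,hash)→140480, (C,hash)→226880, (D,hash)→1108160, (A,merge)→2343080, (B,hash)→2761640, (C,merge)→4113830 …(+8); best=140480 via (A,hash)

cost=140480; order=E,B,D,C,A; methods=hash,hash,hash,hash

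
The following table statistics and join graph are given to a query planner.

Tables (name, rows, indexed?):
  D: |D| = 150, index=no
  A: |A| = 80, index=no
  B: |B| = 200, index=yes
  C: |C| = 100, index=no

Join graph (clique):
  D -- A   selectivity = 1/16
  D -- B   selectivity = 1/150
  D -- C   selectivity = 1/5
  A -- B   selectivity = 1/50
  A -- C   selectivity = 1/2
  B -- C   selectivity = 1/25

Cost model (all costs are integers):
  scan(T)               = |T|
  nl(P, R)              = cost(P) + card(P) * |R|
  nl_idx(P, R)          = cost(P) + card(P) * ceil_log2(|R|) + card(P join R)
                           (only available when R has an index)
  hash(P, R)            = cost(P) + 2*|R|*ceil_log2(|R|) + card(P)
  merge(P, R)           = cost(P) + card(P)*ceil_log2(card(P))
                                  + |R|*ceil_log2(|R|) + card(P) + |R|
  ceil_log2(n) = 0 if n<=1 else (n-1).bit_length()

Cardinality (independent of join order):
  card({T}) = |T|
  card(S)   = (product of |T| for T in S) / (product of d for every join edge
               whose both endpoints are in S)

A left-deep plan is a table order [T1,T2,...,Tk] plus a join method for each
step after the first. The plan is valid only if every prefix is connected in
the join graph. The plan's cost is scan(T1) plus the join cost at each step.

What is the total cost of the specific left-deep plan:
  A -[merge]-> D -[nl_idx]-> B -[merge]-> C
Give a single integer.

step 1: scan A: cost=80, card=80
step 2: join D via merge
    card(P join D) = 80*150/(16) = 750
    cost = 80 + 80*7 + 150*8 + 80 + 150 = 2070
step 3: join B via nl_idx
    card(P join B) = 750*200/(150*50) = 20
    cost = 2070 + 750*8 + 20 = 8090
step 4: join C via merge
    card(P join C) = 20*100/(5*2*25) = 8
    cost = 8090 + 20*5 + 100*7 + 20 + 100 = 9010

9010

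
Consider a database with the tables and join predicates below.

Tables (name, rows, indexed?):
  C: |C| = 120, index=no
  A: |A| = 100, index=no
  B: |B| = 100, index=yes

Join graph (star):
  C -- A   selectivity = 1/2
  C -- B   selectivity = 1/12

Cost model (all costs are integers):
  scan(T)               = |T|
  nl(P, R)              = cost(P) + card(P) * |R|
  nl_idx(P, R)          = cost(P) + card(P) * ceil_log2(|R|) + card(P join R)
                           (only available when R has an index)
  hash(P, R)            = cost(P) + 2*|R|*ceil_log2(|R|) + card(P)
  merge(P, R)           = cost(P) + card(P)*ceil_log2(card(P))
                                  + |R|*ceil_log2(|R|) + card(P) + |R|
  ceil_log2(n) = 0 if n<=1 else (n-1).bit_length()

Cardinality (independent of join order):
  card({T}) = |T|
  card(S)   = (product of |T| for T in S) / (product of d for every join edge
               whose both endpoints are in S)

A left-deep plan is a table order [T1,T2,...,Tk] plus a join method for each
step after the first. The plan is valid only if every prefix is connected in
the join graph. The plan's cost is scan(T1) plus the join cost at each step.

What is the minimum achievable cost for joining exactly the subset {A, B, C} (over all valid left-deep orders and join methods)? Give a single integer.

4040

Selinger DP over subsets of {A,B,C}:
  {C}: scan cost=120, card=120
  {A}: scan cost=100, card=100
  {B}: scan cost=100, card=100
  {AC}: card=6000; try (A,hash)→1640, (C,merge)→1860, (C,hash)→1880, (A,merge)→1880, (C,nl)→12100, (A,nl)→12120; best=1640 via (A,hash)
  {BC}: card=1000; try (B,hash)→1640, (C,merge)→1860, (C,hash)→1880, (B,merge)→1880, (B,nl_idx)→1960, (C,nl)→12100 …(+1); best=1640 via (B,hash)
  {ABC}: card=50000; try (A,hash)→4040, (B,hash)→9040, (A,merge)→13440, (B,merge)→86440, (B,nl_idx)→93640, (A,nl)→101640 …(+1); best=4040 via (A,hash)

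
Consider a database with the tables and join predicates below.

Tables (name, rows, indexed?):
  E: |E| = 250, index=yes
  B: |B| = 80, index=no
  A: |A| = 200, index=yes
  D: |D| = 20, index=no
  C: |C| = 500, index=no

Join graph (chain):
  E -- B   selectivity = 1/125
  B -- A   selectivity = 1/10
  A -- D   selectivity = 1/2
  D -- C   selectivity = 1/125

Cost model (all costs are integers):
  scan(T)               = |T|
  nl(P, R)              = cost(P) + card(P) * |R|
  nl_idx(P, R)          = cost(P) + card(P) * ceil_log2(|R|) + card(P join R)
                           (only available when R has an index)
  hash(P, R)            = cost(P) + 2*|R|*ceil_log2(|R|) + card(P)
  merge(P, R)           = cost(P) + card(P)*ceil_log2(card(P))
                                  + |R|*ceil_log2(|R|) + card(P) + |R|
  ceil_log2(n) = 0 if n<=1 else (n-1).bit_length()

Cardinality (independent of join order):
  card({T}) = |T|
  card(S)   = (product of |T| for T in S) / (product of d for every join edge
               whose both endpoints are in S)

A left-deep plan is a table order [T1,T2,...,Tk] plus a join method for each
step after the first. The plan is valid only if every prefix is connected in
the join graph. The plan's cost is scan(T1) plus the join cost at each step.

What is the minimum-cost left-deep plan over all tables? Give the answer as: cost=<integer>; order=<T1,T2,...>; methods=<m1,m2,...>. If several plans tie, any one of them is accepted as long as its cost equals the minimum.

cost=48520; order=B,E,A,D,C; methods=nl_idx,merge,hash,hash

Selinger DP (subsets sized 1..n):
  {E}: scan cost=250, card=250
  {B}: scan cost=80, card=80
  {A}: scan cost=200, card=200
  {D}: scan cost=20, card=20
  {C}: scan cost=500, card=500
  {BE}: card=160; try (E,nl_idx)→880, (B,hash)→1620, (E,merge)→2970, (B,merge)→3140, (E,hash)→4160, (E,nl)→20080 …(+1); best=880 via (E,nl_idx)
  {AB}: card=1600; try (B,hash)→1520, (A,nl_idx)→2320, (A,merge)→2520, (B,merge)→2640, (A,hash)→3360, (A,nl)→16080 …(+1); best=1520 via (B,hash)
  {AD}: card=2000; try (D,hash)→600, (A,merge)→1940, (D,merge)→2120, (A,nl_idx)→2180, (A,hash)→3240, (A,nl)→4020 …(+1); best=600 via (D,hash)
  {CD}: card=80; try (D,hash)→1200, (C,merge)→5140, (D,merge)→5620, (C,hash)→9040, (C,nl)→10020, (D,nl)→10500; best=1200 via (D,hash)
  {ABE}: card=3200; try (A,merge)→4120, (A,hash)→4240, (A,nl_idx)→5360, (E,hash)→7120, (E,nl_idx)→17520, (E,merge)→22970 …(+2); best=4120 via (A,merge)
  {ABD}: card=16000; try (D,hash)→3320, (B,hash)→3720, (D,merge)→20840, (B,merge)→25240, (D,nl)→33520, (B,nl)→160600; best=3320 via (D,hash)
  {ACD}: card=8000; try (A,merge)→3640, (A,hash)→4480, (A,nl_idx)→9840, (C,hash)→11600, (A,nl)→17200, (C,merge)→29600 …(+1); best=3640 via (A,merge)
  {ABDE}: card=32000; try (D,hash)→7520, (E,hash)→23320, (D,merge)→45840, (D,nl)→68120, (E,nl_idx)→163320, (E,merge)→245570 …(+1); best=7520 via (D,hash)
  {ABCD}: card=64000; try (B,hash)→12760, (C,hash)→28320, (B,merge)→116280, (C,merge)→248320, (B,nl)→643640, (C,nl)→8003320; best=12760 via (B,hash)
  {ABCDE}: card=128000; try (C,hash)→48520, (E,hash)→80760, (C,merge)→524520, (E,nl_idx)→652760, (E,merge)→1103010, (C,nl)→16007520 …(+1); best=48520 via (C,hash)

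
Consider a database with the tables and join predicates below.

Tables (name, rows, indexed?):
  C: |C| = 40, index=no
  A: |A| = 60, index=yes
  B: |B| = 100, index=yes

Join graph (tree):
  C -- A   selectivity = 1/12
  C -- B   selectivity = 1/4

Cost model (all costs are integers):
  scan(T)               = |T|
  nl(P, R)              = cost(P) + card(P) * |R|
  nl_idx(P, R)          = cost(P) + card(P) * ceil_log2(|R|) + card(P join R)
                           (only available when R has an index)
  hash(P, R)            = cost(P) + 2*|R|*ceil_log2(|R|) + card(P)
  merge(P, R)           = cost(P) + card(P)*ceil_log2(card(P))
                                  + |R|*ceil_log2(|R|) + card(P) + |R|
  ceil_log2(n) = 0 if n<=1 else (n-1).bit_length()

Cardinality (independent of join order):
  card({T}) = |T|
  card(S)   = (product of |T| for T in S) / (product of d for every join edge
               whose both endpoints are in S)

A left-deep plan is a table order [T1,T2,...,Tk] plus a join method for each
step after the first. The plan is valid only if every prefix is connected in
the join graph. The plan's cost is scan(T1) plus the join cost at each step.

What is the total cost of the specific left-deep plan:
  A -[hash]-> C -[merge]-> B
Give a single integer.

step 1: scan A: cost=60, card=60
step 2: join C via hash
    card(P join C) = 60*40/(12) = 200
    cost = 60 + 2*40*6 + 60 = 600
step 3: join B via merge
    card(P join B) = 200*100/(4) = 5000
    cost = 600 + 200*8 + 100*7 + 200 + 100 = 3200

3200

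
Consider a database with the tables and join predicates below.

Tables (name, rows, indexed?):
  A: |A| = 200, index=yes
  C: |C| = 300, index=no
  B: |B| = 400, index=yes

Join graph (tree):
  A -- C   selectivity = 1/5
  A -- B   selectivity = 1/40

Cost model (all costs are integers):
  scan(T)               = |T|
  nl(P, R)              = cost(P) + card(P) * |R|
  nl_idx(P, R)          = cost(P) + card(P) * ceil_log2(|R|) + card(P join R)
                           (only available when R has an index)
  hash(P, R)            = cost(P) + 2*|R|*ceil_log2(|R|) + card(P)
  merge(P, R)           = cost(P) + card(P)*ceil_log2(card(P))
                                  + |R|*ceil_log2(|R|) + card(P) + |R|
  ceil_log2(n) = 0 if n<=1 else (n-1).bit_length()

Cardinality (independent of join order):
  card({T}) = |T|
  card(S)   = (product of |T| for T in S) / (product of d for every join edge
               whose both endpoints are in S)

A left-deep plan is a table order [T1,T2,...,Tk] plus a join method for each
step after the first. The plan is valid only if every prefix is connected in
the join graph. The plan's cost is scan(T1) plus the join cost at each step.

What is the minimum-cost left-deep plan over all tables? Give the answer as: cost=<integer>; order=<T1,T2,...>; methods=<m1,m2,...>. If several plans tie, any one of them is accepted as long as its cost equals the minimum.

Selinger DP (subsets sized 1..n):
  {A}: scan cost=200, card=200
  {C}: scan cost=300, card=300
  {B}: scan cost=400, card=400
  {AC}: card=12000; try (A,hash)→3800, (C,merge)→5000, (A,merge)→5100, (C,hash)→5800, (A,nl_idx)→14700, (C,nl)→60200 …(+1); best=3800 via (A,hash)
  {AB}: card=2000; try (B,nl_idx)→4000, (A,hash)→4000, (A,nl_idx)→5600, (B,merge)→6000, (A,merge)→6200, (B,hash)→7600 …(+2); best=4000 via (B,nl_idx)
  {ABC}: card=120000; try (C,hash)→11400, (B,hash)→23000, (C,merge)→31000, (B,merge)→187800, (B,nl_idx)→231800, (C,nl)→604000 …(+1); best=11400 via (C,hash)

cost=11400; order=A,B,C; methods=nl_idx,hash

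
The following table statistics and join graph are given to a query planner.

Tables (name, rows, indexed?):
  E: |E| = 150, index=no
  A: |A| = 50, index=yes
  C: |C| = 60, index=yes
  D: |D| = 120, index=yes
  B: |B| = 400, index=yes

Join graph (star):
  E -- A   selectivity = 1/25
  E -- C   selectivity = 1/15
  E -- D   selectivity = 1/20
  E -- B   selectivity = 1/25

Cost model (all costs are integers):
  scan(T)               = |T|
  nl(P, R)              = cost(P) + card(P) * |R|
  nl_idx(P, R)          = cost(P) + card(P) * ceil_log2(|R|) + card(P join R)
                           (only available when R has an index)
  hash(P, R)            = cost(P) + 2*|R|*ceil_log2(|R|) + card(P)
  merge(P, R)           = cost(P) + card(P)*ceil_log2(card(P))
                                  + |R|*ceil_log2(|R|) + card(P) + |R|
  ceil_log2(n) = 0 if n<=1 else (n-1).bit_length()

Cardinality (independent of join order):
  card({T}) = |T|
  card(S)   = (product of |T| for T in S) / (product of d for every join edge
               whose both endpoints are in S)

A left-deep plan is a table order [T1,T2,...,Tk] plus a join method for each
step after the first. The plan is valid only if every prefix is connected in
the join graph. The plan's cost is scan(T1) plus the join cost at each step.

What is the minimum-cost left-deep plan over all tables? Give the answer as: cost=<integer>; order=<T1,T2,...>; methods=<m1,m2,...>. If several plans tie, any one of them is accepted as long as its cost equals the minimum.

cost=19200; order=E,A,C,D,B; methods=hash,hash,hash,hash

Selinger DP (subsets sized 1..n):
  {E}: scan cost=150, card=150
  {A}: scan cost=50, card=50
  {C}: scan cost=60, card=60
  {D}: scan cost=120, card=120
  {B}: scan cost=400, card=400
  {AE}: card=300; try (A,hash)→900, (A,nl_idx)→1350, (E,merge)→1750, (A,merge)→1850, (E,hash)→2500, (E,nl)→7550 …(+1); best=900 via (A,hash)
  {CE}: card=600; try (C,hash)→1020, (C,nl_idx)→1650, (E,merge)→1830, (C,merge)→1920, (E,hash)→2520, (E,nl)→9060 …(+1); best=1020 via (C,hash)
  {DE}: card=900; try (D,hash)→1980, (D,nl_idx)→2100, (E,merge)→2430, (D,merge)→2460, (E,hash)→2640, (E,nl)→18120 …(+1); best=1980 via (D,hash)
  {BE}: card=2400; try (E,hash)→3200, (B,nl_idx)→3900, (B,merge)→5500, (E,merge)→5750, (B,hash)→7500, (B,nl)→60150 …(+1); best=3200 via (E,hash)
  {ACE}: card=1200; try (C,hash)→1920, (A,hash)→2220, (C,nl_idx)→3900, (C,merge)→4320, (A,nl_idx)→5820, (A,merge)→7970 …(+2); best=1920 via (C,hash)
  {ADE}: card=1800; try (D,hash)→2880, (A,hash)→3480, (D,nl_idx)→4800, (D,merge)→4860, (A,nl_idx)→9180, (A,merge)→12230 …(+2); best=2880 via (D,hash)
  {ABE}: card=4800; try (A,hash)→6200, (B,merge)→7900, (B,hash)→8400, (B,nl_idx)→8400, (A,nl_idx)→22400, (A,merge)→34750 …(+2); best=6200 via (A,hash)
  {CDE}: card=3600; try (D,hash)→3300, (C,hash)→3600, (D,merge)→8580, (D,nl_idx)→8820, (C,nl_idx)→10980, (C,merge)→12300 …(+2); best=3300 via (D,hash)
  {BCE}: card=9600; try (C,hash)→6320, (B,hash)→8820, (B,merge)→11620, (B,nl_idx)→16020, (C,nl_idx)→27200, (C,merge)→34820 …(+2); best=6320 via (C,hash)
  {BDE}: card=14400; try (D,hash)→7280, (B,hash)→10080, (B,merge)→15880, (B,nl_idx)→24480, (D,nl_idx)→34400, (D,merge)→35360 …(+2); best=7280 via (D,hash)
  {ACDE}: card=7200; try (D,hash)→4800, (C,hash)→5400, (A,hash)→7500, (D,merge)→17280, (D,nl_idx)→17520, (C,nl_idx)→20880 …(+6); best=4800 via (D,hash)
  {ABCE}: card=19200; try (B,hash)→10320, (C,hash)→11720, (A,hash)→16520, (B,merge)→20320, (B,nl_idx)→31920, (C,nl_idx)→54200 …(+6); best=10320 via (B,hash)
  {ABDE}: card=28800; try (B,hash)→11880, (D,hash)→12680, (A,hash)→22280, (B,merge)→28480, (B,nl_idx)→47880, (D,nl_idx)→68600 …(+6); best=11880 via (B,hash)
  {BCDE}: card=57600; try (B,hash)→14100, (D,hash)→17600, (C,hash)→22400, (B,merge)→54100, (B,nl_idx)→93300, (D,nl_idx)→131120 …(+6); best=14100 via (B,hash)
  {ABCDE}: card=115200; try (B,hash)→19200, (D,hash)→31200, (C,hash)→41400, (A,hash)→72300, (B,merge)→109600, (B,nl_idx)→184800 …(+10); best=19200 via (B,hash)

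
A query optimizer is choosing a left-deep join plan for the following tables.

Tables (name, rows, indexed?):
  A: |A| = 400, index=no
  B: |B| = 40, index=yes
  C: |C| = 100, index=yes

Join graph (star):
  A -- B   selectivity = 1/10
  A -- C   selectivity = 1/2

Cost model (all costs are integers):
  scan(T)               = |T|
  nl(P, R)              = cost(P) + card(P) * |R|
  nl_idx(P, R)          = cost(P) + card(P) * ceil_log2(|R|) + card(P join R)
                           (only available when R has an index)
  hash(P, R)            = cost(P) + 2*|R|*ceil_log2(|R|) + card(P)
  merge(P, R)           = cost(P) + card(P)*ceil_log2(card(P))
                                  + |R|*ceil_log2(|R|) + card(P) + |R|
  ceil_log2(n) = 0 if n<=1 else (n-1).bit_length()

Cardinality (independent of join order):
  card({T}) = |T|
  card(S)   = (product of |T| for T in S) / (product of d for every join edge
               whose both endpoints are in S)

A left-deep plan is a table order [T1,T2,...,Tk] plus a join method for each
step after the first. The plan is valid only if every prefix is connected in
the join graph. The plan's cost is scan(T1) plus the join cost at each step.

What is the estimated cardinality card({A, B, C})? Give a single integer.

80000

Tables in S: A(400), B(40), C(100)
Edges inside S: A-B(d=10), A-C(d=2)
numerator = 400 * 40 * 100 = 1600000
denominator = 10 * 2 = 20
card(S) = 1600000 / 20 = 80000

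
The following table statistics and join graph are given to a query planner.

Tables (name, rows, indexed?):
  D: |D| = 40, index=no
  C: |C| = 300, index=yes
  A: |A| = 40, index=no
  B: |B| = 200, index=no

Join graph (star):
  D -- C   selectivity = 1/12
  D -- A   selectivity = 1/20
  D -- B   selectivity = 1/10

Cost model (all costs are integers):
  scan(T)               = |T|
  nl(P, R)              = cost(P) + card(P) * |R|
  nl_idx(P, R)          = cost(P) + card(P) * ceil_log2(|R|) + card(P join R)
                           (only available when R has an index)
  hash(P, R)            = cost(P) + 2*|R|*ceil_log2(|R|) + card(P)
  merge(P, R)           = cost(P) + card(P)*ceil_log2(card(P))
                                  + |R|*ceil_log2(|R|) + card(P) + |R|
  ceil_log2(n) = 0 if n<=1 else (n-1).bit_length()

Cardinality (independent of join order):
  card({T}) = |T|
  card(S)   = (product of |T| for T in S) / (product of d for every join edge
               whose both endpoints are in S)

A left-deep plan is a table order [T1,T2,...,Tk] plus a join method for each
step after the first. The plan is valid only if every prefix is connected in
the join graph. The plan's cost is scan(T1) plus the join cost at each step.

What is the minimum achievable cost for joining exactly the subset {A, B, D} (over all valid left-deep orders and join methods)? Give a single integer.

Selinger DP over subsets of {A,B,D}:
  {D}: scan cost=40, card=40
  {A}: scan cost=40, card=40
  {B}: scan cost=200, card=200
  {AD}: card=80; try (D,hash)→560, (A,hash)→560, (D,merge)→600, (A,merge)→600, (D,nl)→1640, (A,nl)→1640; best=560 via (D,hash)
  {BD}: card=800; try (D,hash)→880, (B,merge)→2120, (D,merge)→2280, (B,hash)→3280, (B,nl)→8040, (D,nl)→8200; best=880 via (D,hash)
  {ABD}: card=1600; try (A,hash)→2160, (B,merge)→3000, (B,hash)→3840, (A,merge)→9960, (B,nl)→16560, (A,nl)→32880; best=2160 via (A,hash)

2160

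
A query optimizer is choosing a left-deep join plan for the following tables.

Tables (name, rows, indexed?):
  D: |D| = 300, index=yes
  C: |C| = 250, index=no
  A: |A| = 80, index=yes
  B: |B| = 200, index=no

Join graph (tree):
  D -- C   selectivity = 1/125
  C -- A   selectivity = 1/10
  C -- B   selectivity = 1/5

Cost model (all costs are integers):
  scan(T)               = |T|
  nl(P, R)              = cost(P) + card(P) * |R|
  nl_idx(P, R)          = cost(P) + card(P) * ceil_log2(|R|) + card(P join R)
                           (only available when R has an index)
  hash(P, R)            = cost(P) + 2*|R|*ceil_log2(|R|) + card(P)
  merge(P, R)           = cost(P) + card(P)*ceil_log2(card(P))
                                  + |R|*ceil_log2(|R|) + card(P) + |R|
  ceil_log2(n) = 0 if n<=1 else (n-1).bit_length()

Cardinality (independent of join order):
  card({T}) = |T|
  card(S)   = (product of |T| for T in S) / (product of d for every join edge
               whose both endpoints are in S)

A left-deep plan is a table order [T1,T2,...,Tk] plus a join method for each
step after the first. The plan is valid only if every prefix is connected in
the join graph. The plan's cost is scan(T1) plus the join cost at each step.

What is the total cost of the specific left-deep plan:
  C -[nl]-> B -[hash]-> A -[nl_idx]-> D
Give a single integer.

973370

step 1: scan C: cost=250, card=250
step 2: join B via nl
    card(P join B) = 250*200/(5) = 10000
    cost = 250 + 250*200 = 50250
step 3: join A via hash
    card(P join A) = 10000*80/(10) = 80000
    cost = 50250 + 2*80*7 + 10000 = 61370
step 4: join D via nl_idx
    card(P join D) = 80000*300/(125) = 192000
    cost = 61370 + 80000*9 + 192000 = 973370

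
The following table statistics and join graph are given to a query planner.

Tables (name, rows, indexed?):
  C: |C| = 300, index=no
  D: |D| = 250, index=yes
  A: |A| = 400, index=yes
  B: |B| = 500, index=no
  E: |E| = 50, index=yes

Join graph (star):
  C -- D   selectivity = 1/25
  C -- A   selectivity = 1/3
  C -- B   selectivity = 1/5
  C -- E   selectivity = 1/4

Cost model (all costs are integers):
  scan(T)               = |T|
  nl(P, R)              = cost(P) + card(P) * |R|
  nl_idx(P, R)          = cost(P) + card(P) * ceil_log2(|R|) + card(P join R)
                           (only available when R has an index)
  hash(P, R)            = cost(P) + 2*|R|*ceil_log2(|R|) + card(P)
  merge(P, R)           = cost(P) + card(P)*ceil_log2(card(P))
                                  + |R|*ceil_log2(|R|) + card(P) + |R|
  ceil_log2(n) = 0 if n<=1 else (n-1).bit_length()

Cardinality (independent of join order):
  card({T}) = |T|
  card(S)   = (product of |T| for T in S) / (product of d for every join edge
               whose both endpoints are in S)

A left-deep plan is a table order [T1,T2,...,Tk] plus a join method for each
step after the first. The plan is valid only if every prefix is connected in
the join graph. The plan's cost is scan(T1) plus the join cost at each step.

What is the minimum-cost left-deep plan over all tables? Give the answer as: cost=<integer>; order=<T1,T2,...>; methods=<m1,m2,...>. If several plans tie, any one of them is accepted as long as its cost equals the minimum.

cost=3811900; order=C,D,E,B,A; methods=hash,hash,hash,hash

Selinger DP (subsets sized 1..n):
  {C}: scan cost=300, card=300
  {D}: scan cost=250, card=250
  {A}: scan cost=400, card=400
  {B}: scan cost=500, card=500
  {E}: scan cost=50, card=50
  {CD}: card=3000; try (D,hash)→4600, (C,merge)→5500, (D,merge)→5550, (D,nl_idx)→5700, (C,hash)→5900, (C,nl)→75250 …(+1); best=4600 via (D,hash)
  {AC}: card=40000; try (C,hash)→6200, (A,merge)→7300, (C,merge)→7400, (A,hash)→7800, (A,nl_idx)→43000, (A,nl)→120300 …(+1); best=6200 via (C,hash)
  {BC}: card=30000; try (C,hash)→6400, (B,merge)→8300, (C,merge)→8500, (B,hash)→9600, (B,nl)→150300, (C,nl)→150500; best=6400 via (C,hash)
  {CE}: card=3750; try (E,hash)→1200, (C,merge)→3400, (E,merge)→3650, (C,hash)→5500, (E,nl_idx)→5850, (C,nl)→15050 …(+1); best=1200 via (E,hash)
  {ACD}: card=400000; try (A,hash)→14800, (A,merge)→47600, (D,hash)→50200, (A,nl_idx)→431600, (D,merge)→688450, (D,nl_idx)→726200 …(+2); best=14800 via (A,hash)
  {BCD}: card=300000; try (B,hash)→16600, (D,hash)→40400, (B,merge)→48600, (D,merge)→488650, (D,nl_idx)→546400, (B,nl)→1504600 …(+1); best=16600 via (B,hash)
  {CDE}: card=37500; try (E,hash)→8200, (D,hash)→8950, (E,merge)→43950, (D,merge)→52200, (E,nl_idx)→60100, (D,nl_idx)→68700 …(+2); best=8200 via (E,hash)
  {ABC}: card=4000000; try (A,hash)→43600, (B,hash)→55200, (A,merge)→490400, (B,merge)→691200, (A,nl_idx)→4276400, (A,nl)→12006400 …(+1); best=43600 via (A,hash)
  {ACE}: card=500000; try (A,hash)→12150, (E,hash)→46800, (A,merge)→53950, (A,nl_idx)→534950, (E,merge)→686550, (E,nl_idx)→746200 …(+2); best=12150 via (A,hash)
  {BCE}: card=375000; try (B,hash)→13950, (E,hash)→37000, (B,merge)→54950, (E,merge)→486750, (E,nl_idx)→561400, (E,nl)→1506400 …(+1); best=13950 via (B,hash)
  {ABCD}: card=40000000; try (A,hash)→323800, (B,hash)→423800, (D,hash)→4047600, (A,merge)→6020600, (B,merge)→8019800, (A,nl_idx)→42716600 …(+5); best=323800 via (A,hash)
  {ACDE}: card=5000000; try (A,hash)→52900, (E,hash)→415400, (D,hash)→516150, (A,merge)→649700, (A,nl_idx)→5345700, (E,nl_idx)→7414800 …(+6); best=52900 via (A,hash)
  {BCDE}: card=3750000; try (B,hash)→54700, (E,hash)→317200, (D,hash)→392950, (B,merge)→650700, (E,nl_idx)→5566600, (E,merge)→6016950 …(+5); best=54700 via (B,hash)
  {ABCE}: card=50000000; try (A,hash)→396150, (B,hash)→521150, (E,hash)→4044200, (A,merge)→7517950, (B,merge)→10017150, (A,nl_idx)→53388950 …(+5); best=396150 via (A,hash)
  {ABCDE}: card=500000000; try (A,hash)→3811900, (B,hash)→5061900, (E,hash)→40324400, (D,hash)→50400150, (A,merge)→86308700, (B,merge)→120057900 …(+9); best=3811900 via (A,hash)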